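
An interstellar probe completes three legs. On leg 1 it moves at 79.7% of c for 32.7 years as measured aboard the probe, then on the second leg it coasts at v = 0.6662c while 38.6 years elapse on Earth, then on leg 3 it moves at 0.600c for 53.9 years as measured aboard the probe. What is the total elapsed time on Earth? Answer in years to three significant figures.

Δt = 160 years

Leg 1: β = 0.797; γ = 1/√(1 − 0.797²) = 1/√0.3648 = 1.656; Δt_1 = 1.656 × 32.7 = 54.14 years.
Leg 2: 38.6 years is already measured on Earth.
Leg 3: γ = 1/√(1 − 0.600²) = 5/4 = 1.250; Δt_3 = 1.250 × 53.9 = 67.38 years.
Total: 54.14 + 38.60 + 67.38 years.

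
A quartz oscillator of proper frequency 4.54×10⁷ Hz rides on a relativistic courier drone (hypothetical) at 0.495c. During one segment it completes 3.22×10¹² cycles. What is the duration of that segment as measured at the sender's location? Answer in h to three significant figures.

Δt = 22.7 h

γ = 1/√(1 − 0.495²) = 1/√0.7550 = 1.151
Proper time for N cycles: τ = N/f = 3.22×10¹²/(4.54×10⁷) = 7.093×10⁴ s = 19.70 h.
Lab-frame duration Δt = γτ = 1.151 × 19.70 = 22.67 h.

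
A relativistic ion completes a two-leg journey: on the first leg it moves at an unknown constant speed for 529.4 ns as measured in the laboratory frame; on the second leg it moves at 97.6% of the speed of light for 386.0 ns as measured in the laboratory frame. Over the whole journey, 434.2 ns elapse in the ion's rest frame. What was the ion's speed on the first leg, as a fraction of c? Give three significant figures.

Leg 1: speed unknown; τ_1 = 529.4/γ_1.
Leg 2: β = 0.976; γ = 1/√(1 − 0.976²) = 1/√0.04742 = 4.592; τ_2 = 386.0/4.592 = 84.06 ns.
Total proper time: τ_1 + 84.06 = 434.2, so τ_1 = 434.2 − 84.06 = 350.1 ns.
γ_1 = 529.4/350.1 = 1.512; β = √(1 − 1/γ²) = √0.5626.

β = 0.750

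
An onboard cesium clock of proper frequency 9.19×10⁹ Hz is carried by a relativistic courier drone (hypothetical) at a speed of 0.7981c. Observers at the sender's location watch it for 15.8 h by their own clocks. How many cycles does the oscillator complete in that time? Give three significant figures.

γ = 1/√(1 − 0.7981²) = 1/√0.3630 = 1.660
During 15.8 h of lab time, the oscillator's proper time advances by τ = Δt/γ = 15.8/1.660 = 9.520 h = 3.427×10⁴ s.
N = f × τ = 9.19×10⁹ × 3.427×10⁴ = 3.150×10¹⁴.

N = 3.15×10¹⁴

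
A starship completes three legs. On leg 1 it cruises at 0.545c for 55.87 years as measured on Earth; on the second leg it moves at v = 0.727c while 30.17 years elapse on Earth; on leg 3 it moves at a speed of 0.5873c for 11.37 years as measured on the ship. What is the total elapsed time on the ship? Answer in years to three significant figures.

Leg 1: γ = 1/√(1 − 0.545²) = 1/√0.7030 = 1.193; τ_1 = 55.87/1.193 = 46.84 years.
Leg 2: γ = 1/√(1 − 0.727²) = 1/√0.4715 = 1.456; τ_2 = 30.17/1.456 = 20.72 years.
Leg 3: 11.37 years is already measured on the ship.
Total: 46.84 + 20.72 + 11.37 years.

τ = 78.9 years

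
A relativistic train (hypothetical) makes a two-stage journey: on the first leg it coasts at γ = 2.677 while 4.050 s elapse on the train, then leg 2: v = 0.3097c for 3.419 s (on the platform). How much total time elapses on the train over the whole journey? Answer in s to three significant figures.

τ = 7.30 s

Leg 1: 4.050 s is already measured on the train.
Leg 2: γ = 1/√(1 − 0.3097²) = 1/√0.9041 = 1.052; τ_2 = 3.419/1.052 = 3.251 s.
Total: 4.050 + 3.251 s.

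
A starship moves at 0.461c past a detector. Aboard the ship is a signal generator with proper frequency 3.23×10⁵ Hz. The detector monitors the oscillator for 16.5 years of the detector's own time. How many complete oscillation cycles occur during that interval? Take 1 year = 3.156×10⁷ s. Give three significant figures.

γ = 1/√(1 − 0.461²) = 1/√0.7875 = 1.127
During 16.5 years of lab time, the oscillator's proper time advances by τ = Δt/γ = 16.5/1.127 = 14.64 years = 4.621×10⁸ s.
N = f × τ = 3.23×10⁵ × 4.621×10⁸ = 1.493×10¹⁴.

N = 1.49×10¹⁴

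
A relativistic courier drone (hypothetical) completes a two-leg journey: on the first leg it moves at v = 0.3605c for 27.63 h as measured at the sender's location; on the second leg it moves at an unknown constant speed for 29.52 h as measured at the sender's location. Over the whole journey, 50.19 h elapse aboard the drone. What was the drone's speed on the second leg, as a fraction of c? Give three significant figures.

Leg 1: γ = 1/√(1 − 0.3605²) = 1/√0.8700 = 1.072; τ_1 = 27.63/1.072 = 25.77 h.
Leg 2: speed unknown; τ_2 = 29.52/γ_2.
Total proper time: 25.77 + τ_2 = 50.19, so τ_2 = 50.19 − 25.77 = 24.42 h.
γ_2 = 29.52/24.42 = 1.209; β = √(1 − 1/γ²) = √0.3158.

β = 0.562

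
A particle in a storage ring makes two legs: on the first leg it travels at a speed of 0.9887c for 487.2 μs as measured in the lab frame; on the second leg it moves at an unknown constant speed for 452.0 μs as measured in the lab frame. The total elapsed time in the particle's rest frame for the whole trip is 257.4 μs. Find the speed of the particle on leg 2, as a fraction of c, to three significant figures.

Leg 1: γ = 1/√(1 − 0.9887²) = 1/√0.02247 = 6.671; τ_1 = 487.2/6.671 = 73.04 μs.
Leg 2: speed unknown; τ_2 = 452.0/γ_2.
Total proper time: 73.04 + τ_2 = 257.4, so τ_2 = 257.4 − 73.04 = 184.4 μs.
γ_2 = 452.0/184.4 = 2.452; β = √(1 − 1/γ²) = √0.8336.

β = 0.913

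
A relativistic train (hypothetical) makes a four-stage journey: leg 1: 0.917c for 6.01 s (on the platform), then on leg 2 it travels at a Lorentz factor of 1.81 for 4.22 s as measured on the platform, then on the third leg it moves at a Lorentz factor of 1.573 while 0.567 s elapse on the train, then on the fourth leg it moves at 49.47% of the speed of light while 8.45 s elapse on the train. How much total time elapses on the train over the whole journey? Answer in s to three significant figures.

Leg 1: γ = 1/√(1 − 0.917²) = 1/√0.1591 = 2.507; τ_1 = 6.01/2.507 = 2.397 s.
Leg 2: γ = 1.81; τ_2 = 4.22/1.810 = 2.331 s.
Leg 3: 0.567 s is already measured on the train.
Leg 4: 8.45 s is already measured on the train.
Total: 2.397 + 2.331 + 0.5670 + 8.450 s.

τ = 13.7 s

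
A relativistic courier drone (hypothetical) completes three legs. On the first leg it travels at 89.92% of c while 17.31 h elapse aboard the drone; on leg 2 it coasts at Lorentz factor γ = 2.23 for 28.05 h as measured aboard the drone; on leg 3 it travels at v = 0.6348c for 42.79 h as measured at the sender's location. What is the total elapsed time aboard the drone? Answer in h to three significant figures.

τ = 78.4 h

Leg 1: 17.31 h is already measured aboard the drone.
Leg 2: 28.05 h is already measured aboard the drone.
Leg 3: γ = 1/√(1 − 0.6348²) = 1/√0.5970 = 1.294; τ_3 = 42.79/1.294 = 33.06 h.
Total: 17.31 + 28.05 + 33.06 h.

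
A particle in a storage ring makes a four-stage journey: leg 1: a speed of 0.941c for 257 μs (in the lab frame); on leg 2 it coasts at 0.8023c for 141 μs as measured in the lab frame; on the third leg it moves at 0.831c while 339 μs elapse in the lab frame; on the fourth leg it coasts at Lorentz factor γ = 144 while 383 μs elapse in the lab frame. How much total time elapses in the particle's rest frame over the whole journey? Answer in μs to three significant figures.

τ = 362 μs

Leg 1: γ = 1/√(1 − 0.941²) = 1/√0.1145 = 2.955; τ_1 = 257/2.955 = 86.97 μs.
Leg 2: γ = 1/√(1 − 0.8023²) = 1/√0.3563 = 1.675; τ_2 = 141/1.675 = 84.17 μs.
Leg 3: γ = 1/√(1 − 0.831²) = 1/√0.3094 = 1.798; τ_3 = 339/1.798 = 188.6 μs.
Leg 4: γ = 144; τ_4 = 383/144.0 = 2.660 μs.
Total: 86.97 + 84.17 + 188.6 + 2.660 μs.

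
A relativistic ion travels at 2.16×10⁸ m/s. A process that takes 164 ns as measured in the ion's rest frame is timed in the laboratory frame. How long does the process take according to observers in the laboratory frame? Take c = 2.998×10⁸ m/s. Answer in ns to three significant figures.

β = 2.16×10⁸/2.998×10⁸ = 0.7205; γ = 1/√(1 − 0.7205²) = 1.442
The interval measured in the ion's rest frame is the proper time (both events occur at the same place in that frame); the lab-frame interval is Δt = γτ = 1.442 × 164 ns.

Δt = 236 ns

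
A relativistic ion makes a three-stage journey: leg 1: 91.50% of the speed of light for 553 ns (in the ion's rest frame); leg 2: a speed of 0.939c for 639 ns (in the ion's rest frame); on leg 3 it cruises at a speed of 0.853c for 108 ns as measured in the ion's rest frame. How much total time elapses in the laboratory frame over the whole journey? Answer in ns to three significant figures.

Leg 1: β = 0.9150; γ = 1/√(1 − 0.9150²) = 1/√0.1628 = 2.479; Δt_1 = 2.479 × 553 = 1371 ns.
Leg 2: γ = 1/√(1 − 0.939²) = 1/√0.1183 = 2.908; Δt_2 = 2.908 × 639 = 1858 ns.
Leg 3: γ = 1/√(1 − 0.853²) = 1/√0.2724 = 1.916; Δt_3 = 1.916 × 108 = 206.9 ns.
Total: 1371 + 1858 + 206.9 ns.

Δt = 3440 ns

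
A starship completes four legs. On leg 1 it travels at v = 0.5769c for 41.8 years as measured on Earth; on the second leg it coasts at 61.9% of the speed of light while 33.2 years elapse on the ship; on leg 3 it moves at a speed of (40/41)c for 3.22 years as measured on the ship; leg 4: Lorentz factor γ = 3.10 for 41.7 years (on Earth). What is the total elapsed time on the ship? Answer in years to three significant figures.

τ = 84.0 years

Leg 1: γ = 1/√(1 − 0.5769²) = 1/√0.6672 = 1.224; τ_1 = 41.8/1.224 = 34.14 years.
Leg 2: 33.2 years is already measured on the ship.
Leg 3: 3.22 years is already measured on the ship.
Leg 4: γ = 3.10; τ_4 = 41.7/3.100 = 13.45 years.
Total: 34.14 + 33.20 + 3.220 + 13.45 years.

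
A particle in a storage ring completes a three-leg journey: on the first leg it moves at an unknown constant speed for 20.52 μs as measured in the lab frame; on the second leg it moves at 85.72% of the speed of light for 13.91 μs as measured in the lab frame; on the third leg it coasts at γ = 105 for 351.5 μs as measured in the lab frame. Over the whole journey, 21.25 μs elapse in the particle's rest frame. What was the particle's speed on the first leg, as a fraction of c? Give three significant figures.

β = 0.852

Leg 1: speed unknown; τ_1 = 20.52/γ_1.
Leg 2: β = 0.8572; γ = 1/√(1 − 0.8572²) = 1/√0.2652 = 1.942; τ_2 = 13.91/1.942 = 7.163 μs.
Leg 3: γ = 105; τ_3 = 351.5/105.0 = 3.348 μs.
Total proper time: τ_1 + 7.163 + 3.348 = 21.25, so τ_1 = 21.25 − 10.51 = 10.74 μs.
γ_1 = 20.52/10.74 = 1.911; β = √(1 − 1/γ²) = √0.7261.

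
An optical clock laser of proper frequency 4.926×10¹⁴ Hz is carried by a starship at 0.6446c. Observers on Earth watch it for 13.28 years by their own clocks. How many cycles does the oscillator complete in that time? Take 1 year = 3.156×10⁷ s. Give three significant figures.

N = 1.58×10²³

γ = 1/√(1 − 0.6446²) = 1/√0.5845 = 1.308
During 13.28 years of lab time, the oscillator's proper time advances by τ = Δt/γ = 13.28/1.308 = 10.15 years = 3.204×10⁸ s.
N = f × τ = 4.926×10¹⁴ × 3.204×10⁸ = 1.578×10²³.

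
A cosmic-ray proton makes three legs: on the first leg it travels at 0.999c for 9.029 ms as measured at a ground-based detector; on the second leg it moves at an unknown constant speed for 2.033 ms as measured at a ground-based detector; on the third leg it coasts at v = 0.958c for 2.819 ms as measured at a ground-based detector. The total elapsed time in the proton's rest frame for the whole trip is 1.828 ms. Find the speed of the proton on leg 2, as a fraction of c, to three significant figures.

Leg 1: γ = 1/√(1 − 0.999²) = 1/√0.001999 = 22.37; τ_1 = 9.029/22.37 = 0.4037 ms.
Leg 2: speed unknown; τ_2 = 2.033/γ_2.
Leg 3: γ = 1/√(1 − 0.958²) = 1/√0.08224 = 3.487; τ_3 = 2.819/3.487 = 0.8084 ms.
Total proper time: 0.4037 + τ_2 + 0.8084 = 1.828, so τ_2 = 1.828 − 1.212 = 0.6159 ms.
γ_2 = 2.033/0.6159 = 3.301; β = √(1 − 1/γ²) = √0.9082.

β = 0.953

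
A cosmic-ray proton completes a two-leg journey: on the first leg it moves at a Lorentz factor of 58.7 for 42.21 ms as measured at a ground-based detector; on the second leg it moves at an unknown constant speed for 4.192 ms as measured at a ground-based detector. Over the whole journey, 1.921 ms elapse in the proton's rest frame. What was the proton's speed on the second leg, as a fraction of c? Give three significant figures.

Leg 1: γ = 58.7; τ_1 = 42.21/58.70 = 0.7191 ms.
Leg 2: speed unknown; τ_2 = 4.192/γ_2.
Total proper time: 0.7191 + τ_2 = 1.921, so τ_2 = 1.921 − 0.7191 = 1.202 ms.
γ_2 = 4.192/1.202 = 3.488; β = √(1 − 1/γ²) = √0.9178.

β = 0.958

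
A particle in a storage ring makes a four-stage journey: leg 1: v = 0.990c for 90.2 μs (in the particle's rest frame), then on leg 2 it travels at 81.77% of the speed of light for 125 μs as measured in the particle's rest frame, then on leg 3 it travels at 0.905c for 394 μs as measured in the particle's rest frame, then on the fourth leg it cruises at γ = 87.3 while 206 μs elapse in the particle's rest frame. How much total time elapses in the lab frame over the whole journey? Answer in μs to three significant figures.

Δt = 1.98×10⁴ μs

Leg 1: γ = 1/√(1 − 0.990²) = 1/√0.01990 = 7.089; Δt_1 = 7.089 × 90.2 = 639.4 μs.
Leg 2: β = 0.8177; γ = 1/√(1 − 0.8177²) = 1/√0.3314 = 1.737; Δt_2 = 1.737 × 125 = 217.1 μs.
Leg 3: γ = 1/√(1 − 0.905²) = 1/√0.1810 = 2.351; Δt_3 = 2.351 × 394 = 926.2 μs.
Leg 4: γ = 87.3; Δt_4 = 87.30 × 206 = 1.798×10⁴ μs.
Total: 639.4 + 217.1 + 926.2 + 1.798×10⁴ μs.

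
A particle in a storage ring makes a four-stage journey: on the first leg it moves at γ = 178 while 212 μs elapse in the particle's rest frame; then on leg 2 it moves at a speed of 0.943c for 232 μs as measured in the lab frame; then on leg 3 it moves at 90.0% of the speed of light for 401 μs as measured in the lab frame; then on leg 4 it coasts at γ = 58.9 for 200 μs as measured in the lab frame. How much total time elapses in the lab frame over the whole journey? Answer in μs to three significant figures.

Δt = 3.86×10⁴ μs

Leg 1: γ = 178; Δt_1 = 178.0 × 212 = 3.774×10⁴ μs.
Leg 2: 232 μs is already measured in the lab frame.
Leg 3: 401 μs is already measured in the lab frame.
Leg 4: 200 μs is already measured in the lab frame.
Total: 3.774×10⁴ + 232.0 + 401.0 + 200.0 μs.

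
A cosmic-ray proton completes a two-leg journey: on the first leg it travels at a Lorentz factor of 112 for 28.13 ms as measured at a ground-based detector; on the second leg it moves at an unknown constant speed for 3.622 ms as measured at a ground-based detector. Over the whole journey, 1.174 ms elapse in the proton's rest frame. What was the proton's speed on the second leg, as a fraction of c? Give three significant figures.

β = 0.967

Leg 1: γ = 112; τ_1 = 28.13/112.0 = 0.2512 ms.
Leg 2: speed unknown; τ_2 = 3.622/γ_2.
Total proper time: 0.2512 + τ_2 = 1.174, so τ_2 = 1.174 − 0.2512 = 0.9228 ms.
γ_2 = 3.622/0.9228 = 3.925; β = √(1 − 1/γ²) = √0.9351.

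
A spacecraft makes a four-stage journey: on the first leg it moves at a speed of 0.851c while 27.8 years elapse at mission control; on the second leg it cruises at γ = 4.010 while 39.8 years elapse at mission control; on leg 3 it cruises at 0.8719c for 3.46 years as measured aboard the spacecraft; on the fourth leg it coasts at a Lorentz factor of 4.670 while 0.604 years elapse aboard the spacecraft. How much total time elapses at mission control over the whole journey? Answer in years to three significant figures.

Δt = 77.5 years

Leg 1: 27.8 years is already measured at mission control.
Leg 2: 39.8 years is already measured at mission control.
Leg 3: γ = 1/√(1 − 0.8719²) = 1/√0.2398 = 2.042; Δt_3 = 2.042 × 3.46 = 7.066 years.
Leg 4: γ = 4.670; Δt_4 = 4.670 × 0.604 = 2.821 years.
Total: 27.80 + 39.80 + 7.066 + 2.821 years.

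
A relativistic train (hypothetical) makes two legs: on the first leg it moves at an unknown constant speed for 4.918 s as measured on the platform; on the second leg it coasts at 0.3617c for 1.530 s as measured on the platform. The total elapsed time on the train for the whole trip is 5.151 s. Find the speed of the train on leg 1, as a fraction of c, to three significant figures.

Leg 1: speed unknown; τ_1 = 4.918/γ_1.
Leg 2: γ = 1/√(1 − 0.3617²) = 1/√0.8692 = 1.073; τ_2 = 1.530/1.073 = 1.426 s.
Total proper time: τ_1 + 1.426 = 5.151, so τ_1 = 5.151 − 1.426 = 3.725 s.
γ_1 = 4.918/3.725 = 1.320; β = √(1 − 1/γ²) = √0.4264.

β = 0.653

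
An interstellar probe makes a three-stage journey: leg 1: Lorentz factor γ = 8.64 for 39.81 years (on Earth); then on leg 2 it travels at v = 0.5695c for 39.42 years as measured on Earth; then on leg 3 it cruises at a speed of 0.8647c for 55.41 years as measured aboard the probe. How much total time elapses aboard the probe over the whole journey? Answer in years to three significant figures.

τ = 92.4 years

Leg 1: γ = 8.64; τ_1 = 39.81/8.640 = 4.608 years.
Leg 2: γ = 1/√(1 − 0.5695²) = 1/√0.6757 = 1.217; τ_2 = 39.42/1.217 = 32.40 years.
Leg 3: 55.41 years is already measured aboard the probe.
Total: 4.608 + 32.40 + 55.41 years.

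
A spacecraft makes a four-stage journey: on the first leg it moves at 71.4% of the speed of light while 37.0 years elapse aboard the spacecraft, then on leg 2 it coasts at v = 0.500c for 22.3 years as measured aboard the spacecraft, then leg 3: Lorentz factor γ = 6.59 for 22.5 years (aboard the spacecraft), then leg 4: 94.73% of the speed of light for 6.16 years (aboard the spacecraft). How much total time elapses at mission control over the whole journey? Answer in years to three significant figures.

Δt = 246 years

Leg 1: β = 0.714; γ = 1/√(1 − 0.714²) = 1/√0.4902 = 1.428; Δt_1 = 1.428 × 37.0 = 52.85 years.
Leg 2: γ = 1/√(1 − 0.500²) = 1/√0.7500 = 1.155; Δt_2 = 1.155 × 22.3 = 25.75 years.
Leg 3: γ = 6.59; Δt_3 = 6.590 × 22.5 = 148.3 years.
Leg 4: β = 0.9473; γ = 1/√(1 − 0.9473²) = 1/√0.1026 = 3.122; Δt_4 = 3.122 × 6.16 = 19.23 years.
Total: 52.85 + 25.75 + 148.3 + 19.23 years.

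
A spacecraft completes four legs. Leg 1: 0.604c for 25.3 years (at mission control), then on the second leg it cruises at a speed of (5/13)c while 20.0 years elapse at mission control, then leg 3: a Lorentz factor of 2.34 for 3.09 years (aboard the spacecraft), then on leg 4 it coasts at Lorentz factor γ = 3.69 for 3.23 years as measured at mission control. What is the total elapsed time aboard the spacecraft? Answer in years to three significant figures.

τ = 42.6 years

Leg 1: γ = 1/√(1 − 0.604²) = 1/√0.6352 = 1.255; τ_1 = 25.3/1.255 = 20.16 years.
Leg 2: γ = 1/√(1 − (5/13)²) = 13/12 ≈ 1.083; τ_2 = 20.0/1.083 = 18.46 years.
Leg 3: 3.09 years is already measured aboard the spacecraft.
Leg 4: γ = 3.69; τ_4 = 3.23/3.690 = 0.8753 years.
Total: 20.16 + 18.46 + 3.090 + 0.8753 years.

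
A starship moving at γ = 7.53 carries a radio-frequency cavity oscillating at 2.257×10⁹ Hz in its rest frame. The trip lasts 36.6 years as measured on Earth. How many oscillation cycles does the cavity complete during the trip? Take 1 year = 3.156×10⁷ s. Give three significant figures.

γ = 7.53
The oscillator's own cycle count is N = f × τ where τ is the proper time on the ship. τ = Δt/γ = 36.6/7.530 = 4.861 years = 1.534×10⁸ s.
N = 2.257×10⁹ × 1.534×10⁸ = 3.462×10¹⁷.

N = 3.46×10¹⁷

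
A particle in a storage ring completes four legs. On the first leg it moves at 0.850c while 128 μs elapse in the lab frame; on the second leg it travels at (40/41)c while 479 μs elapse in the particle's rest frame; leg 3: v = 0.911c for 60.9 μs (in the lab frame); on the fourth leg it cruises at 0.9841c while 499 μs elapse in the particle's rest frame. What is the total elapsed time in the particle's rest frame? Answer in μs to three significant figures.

τ = 1070 μs

Leg 1: γ = 1/√(1 − 0.850²) = 1/√0.2775 = 1.898; τ_1 = 128/1.898 = 67.43 μs.
Leg 2: 479 μs is already measured in the particle's rest frame.
Leg 3: γ = 1/√(1 − 0.911²) = 1/√0.1701 = 2.425; τ_3 = 60.9/2.425 = 25.12 μs.
Leg 4: 499 μs is already measured in the particle's rest frame.
Total: 67.43 + 479.0 + 25.12 + 499.0 μs.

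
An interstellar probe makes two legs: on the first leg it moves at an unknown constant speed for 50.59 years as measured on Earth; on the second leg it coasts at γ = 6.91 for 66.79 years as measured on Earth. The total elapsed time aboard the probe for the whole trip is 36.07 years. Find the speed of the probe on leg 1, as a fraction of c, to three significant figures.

β = 0.853

Leg 1: speed unknown; τ_1 = 50.59/γ_1.
Leg 2: γ = 6.91; τ_2 = 66.79/6.910 = 9.666 years.
Total proper time: τ_1 + 9.666 = 36.07, so τ_1 = 36.07 − 9.666 = 26.40 years.
γ_1 = 50.59/26.40 = 1.916; β = √(1 − 1/γ²) = √0.7276.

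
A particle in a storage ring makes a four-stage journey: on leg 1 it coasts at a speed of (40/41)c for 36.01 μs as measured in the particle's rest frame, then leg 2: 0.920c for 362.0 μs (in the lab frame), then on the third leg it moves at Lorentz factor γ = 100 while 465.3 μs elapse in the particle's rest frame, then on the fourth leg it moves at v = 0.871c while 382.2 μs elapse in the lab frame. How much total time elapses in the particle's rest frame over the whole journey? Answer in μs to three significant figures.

τ = 831 μs

Leg 1: 36.01 μs is already measured in the particle's rest frame.
Leg 2: γ = 1/√(1 − 0.920²) = 1/√0.1536 = 2.552; τ_2 = 362.0/2.552 = 141.9 μs.
Leg 3: 465.3 μs is already measured in the particle's rest frame.
Leg 4: γ = 1/√(1 − 0.871²) = 1/√0.2414 = 2.035; τ_4 = 382.2/2.035 = 187.8 μs.
Total: 36.01 + 141.9 + 465.3 + 187.8 μs.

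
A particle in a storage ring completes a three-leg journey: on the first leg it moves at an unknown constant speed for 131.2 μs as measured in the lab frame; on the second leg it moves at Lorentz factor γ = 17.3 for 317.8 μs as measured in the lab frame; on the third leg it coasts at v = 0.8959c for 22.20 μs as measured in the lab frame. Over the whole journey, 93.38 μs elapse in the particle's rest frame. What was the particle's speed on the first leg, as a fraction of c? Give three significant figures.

Leg 1: speed unknown; τ_1 = 131.2/γ_1.
Leg 2: γ = 17.3; τ_2 = 317.8/17.30 = 18.37 μs.
Leg 3: γ = 1/√(1 − 0.8959²) = 1/√0.1974 = 2.251; τ_3 = 22.20/2.251 = 9.862 μs.
Total proper time: τ_1 + 18.37 + 9.862 = 93.38, so τ_1 = 93.38 − 28.23 = 65.15 μs.
γ_1 = 131.2/65.15 = 2.014; β = √(1 − 1/γ²) = √0.7534.

β = 0.868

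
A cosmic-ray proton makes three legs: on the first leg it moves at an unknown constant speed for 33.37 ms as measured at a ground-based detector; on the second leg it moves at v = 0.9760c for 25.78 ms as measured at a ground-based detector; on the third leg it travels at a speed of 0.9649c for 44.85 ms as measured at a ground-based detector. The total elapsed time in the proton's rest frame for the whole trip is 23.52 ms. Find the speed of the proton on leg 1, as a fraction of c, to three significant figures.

Leg 1: speed unknown; τ_1 = 33.37/γ_1.
Leg 2: γ = 1/√(1 − 0.9760²) = 1/√0.04742 = 4.592; τ_2 = 25.78/4.592 = 5.614 ms.
Leg 3: γ = 1/√(1 − 0.9649²) = 1/√0.06897 = 3.808; τ_3 = 44.85/3.808 = 11.78 ms.
Total proper time: τ_1 + 5.614 + 11.78 = 23.52, so τ_1 = 23.52 − 17.39 = 6.127 ms.
γ_1 = 33.37/6.127 = 5.446; β = √(1 − 1/γ²) = √0.9663.

β = 0.983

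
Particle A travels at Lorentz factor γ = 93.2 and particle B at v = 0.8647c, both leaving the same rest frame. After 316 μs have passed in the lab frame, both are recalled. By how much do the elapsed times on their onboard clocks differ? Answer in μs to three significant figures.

|τ_A − τ_B| = 155 μs

A: γ = 93.2; τ_A = 316/93.20 = 3.391 μs.
B: γ = 1/√(1 − 0.8647²) = 1/√0.2523 = 1.991; τ_B = 316/1.991 = 158.7 μs.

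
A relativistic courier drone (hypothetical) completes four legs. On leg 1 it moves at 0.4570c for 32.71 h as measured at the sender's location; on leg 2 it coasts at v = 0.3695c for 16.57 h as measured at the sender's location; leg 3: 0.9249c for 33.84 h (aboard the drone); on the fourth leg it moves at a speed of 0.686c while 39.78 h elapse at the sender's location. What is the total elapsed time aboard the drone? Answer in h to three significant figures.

Leg 1: γ = 1/√(1 − 0.4570²) = 1/√0.7912 = 1.124; τ_1 = 32.71/1.124 = 29.09 h.
Leg 2: γ = 1/√(1 − 0.3695²) = 1/√0.8635 = 1.076; τ_2 = 16.57/1.076 = 15.40 h.
Leg 3: 33.84 h is already measured aboard the drone.
Leg 4: γ = 1/√(1 − 0.686²) = 1/√0.5294 = 1.374; τ_4 = 39.78/1.374 = 28.94 h.
Total: 29.09 + 15.40 + 33.84 + 28.94 h.

τ = 107 h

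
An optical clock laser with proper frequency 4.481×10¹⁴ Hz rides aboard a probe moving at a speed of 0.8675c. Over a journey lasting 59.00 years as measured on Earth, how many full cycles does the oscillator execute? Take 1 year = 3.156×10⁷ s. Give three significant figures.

N = 4.15×10²³

γ = 1/√(1 − 0.8675²) = 1/√0.2474 = 2.010
The oscillator's own cycle count is N = f × τ where τ is the proper time aboard the probe. τ = Δt/γ = 59.00/2.010 = 29.35 years = 9.262×10⁸ s.
N = 4.481×10¹⁴ × 9.262×10⁸ = 4.151×10²³.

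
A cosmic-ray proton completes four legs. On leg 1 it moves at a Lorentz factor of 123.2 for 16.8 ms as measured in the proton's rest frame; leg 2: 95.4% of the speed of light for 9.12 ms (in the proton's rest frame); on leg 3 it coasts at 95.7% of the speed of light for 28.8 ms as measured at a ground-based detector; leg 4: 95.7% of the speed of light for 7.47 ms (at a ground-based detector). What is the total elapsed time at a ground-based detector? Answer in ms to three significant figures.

Δt = 2140 ms

Leg 1: γ = 123.2; Δt_1 = 123.2 × 16.8 = 2070 ms.
Leg 2: β = 0.954; γ = 1/√(1 − 0.954²) = 1/√0.08988 = 3.335; Δt_2 = 3.335 × 9.12 = 30.42 ms.
Leg 3: 28.8 ms is already measured at a ground-based detector.
Leg 4: 7.47 ms is already measured at a ground-based detector.
Total: 2070 + 30.42 + 28.80 + 7.470 ms.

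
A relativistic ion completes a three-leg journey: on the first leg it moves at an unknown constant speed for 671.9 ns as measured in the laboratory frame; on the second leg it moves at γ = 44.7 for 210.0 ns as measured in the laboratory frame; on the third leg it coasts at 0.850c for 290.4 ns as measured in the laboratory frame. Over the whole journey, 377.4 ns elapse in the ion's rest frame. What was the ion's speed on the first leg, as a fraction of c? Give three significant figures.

Leg 1: speed unknown; τ_1 = 671.9/γ_1.
Leg 2: γ = 44.7; τ_2 = 210.0/44.70 = 4.698 ns.
Leg 3: γ = 1/√(1 − 0.850²) = 1/√0.2775 = 1.898; τ_3 = 290.4/1.898 = 153.0 ns.
Total proper time: τ_1 + 4.698 + 153.0 = 377.4, so τ_1 = 377.4 − 157.7 = 219.7 ns.
γ_1 = 671.9/219.7 = 3.058; β = √(1 − 1/γ²) = √0.8931.

β = 0.945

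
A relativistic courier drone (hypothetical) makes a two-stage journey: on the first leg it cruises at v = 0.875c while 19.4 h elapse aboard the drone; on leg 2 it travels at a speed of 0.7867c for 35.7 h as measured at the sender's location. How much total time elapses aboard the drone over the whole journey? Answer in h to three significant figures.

Leg 1: 19.4 h is already measured aboard the drone.
Leg 2: γ = 1/√(1 − 0.7867²) = 1/√0.3811 = 1.620; τ_2 = 35.7/1.620 = 22.04 h.
Total: 19.40 + 22.04 h.

τ = 41.4 h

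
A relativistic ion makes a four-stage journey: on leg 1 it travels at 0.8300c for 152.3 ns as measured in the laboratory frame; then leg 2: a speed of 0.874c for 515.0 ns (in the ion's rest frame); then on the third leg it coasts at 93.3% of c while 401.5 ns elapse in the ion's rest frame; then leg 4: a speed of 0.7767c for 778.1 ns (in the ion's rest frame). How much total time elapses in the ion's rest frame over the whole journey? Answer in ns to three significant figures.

τ = 1780 ns

Leg 1: γ = 1/√(1 − 0.8300²) = 1/√0.3111 = 1.793; τ_1 = 152.3/1.793 = 84.95 ns.
Leg 2: 515.0 ns is already measured in the ion's rest frame.
Leg 3: 401.5 ns is already measured in the ion's rest frame.
Leg 4: 778.1 ns is already measured in the ion's rest frame.
Total: 84.95 + 515.0 + 401.5 + 778.1 ns.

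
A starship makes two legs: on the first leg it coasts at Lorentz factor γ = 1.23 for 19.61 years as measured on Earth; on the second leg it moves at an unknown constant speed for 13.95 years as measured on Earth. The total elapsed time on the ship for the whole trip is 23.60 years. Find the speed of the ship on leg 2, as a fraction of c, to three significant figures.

Leg 1: γ = 1.23; τ_1 = 19.61/1.230 = 15.94 years.
Leg 2: speed unknown; τ_2 = 13.95/γ_2.
Total proper time: 15.94 + τ_2 = 23.60, so τ_2 = 23.60 − 15.94 = 7.657 years.
γ_2 = 13.95/7.657 = 1.822; β = √(1 − 1/γ²) = √0.6987.

β = 0.836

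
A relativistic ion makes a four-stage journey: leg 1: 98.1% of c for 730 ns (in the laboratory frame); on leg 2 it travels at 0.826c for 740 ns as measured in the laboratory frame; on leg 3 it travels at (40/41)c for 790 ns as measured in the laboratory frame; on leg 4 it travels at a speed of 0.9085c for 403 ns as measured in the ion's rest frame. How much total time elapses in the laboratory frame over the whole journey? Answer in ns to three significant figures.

Leg 1: 730 ns is already measured in the laboratory frame.
Leg 2: 740 ns is already measured in the laboratory frame.
Leg 3: 790 ns is already measured in the laboratory frame.
Leg 4: γ = 1/√(1 − 0.9085²) = 1/√0.1746 = 2.393; Δt_4 = 2.393 × 403 = 964.4 ns.
Total: 730.0 + 740.0 + 790.0 + 964.4 ns.

Δt = 3220 ns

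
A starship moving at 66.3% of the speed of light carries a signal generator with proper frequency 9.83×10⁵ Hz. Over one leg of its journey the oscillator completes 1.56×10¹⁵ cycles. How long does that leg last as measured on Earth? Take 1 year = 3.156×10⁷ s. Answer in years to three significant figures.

β = 0.663; γ = 1/√(1 − 0.663²) = 1/√0.5604 = 1.336
Proper time for N cycles: τ = N/f = 1.56×10¹⁵/(9.83×10⁵) = 1.587×10⁹ s = 50.28 years.
Lab-frame duration Δt = γτ = 1.336 × 50.28 = 67.17 years.

Δt = 67.2 years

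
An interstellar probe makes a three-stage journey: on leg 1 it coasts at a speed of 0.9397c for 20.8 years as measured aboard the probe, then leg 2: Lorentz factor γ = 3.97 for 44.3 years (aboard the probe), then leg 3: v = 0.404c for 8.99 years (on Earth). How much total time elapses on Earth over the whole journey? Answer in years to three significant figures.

Leg 1: γ = 1/√(1 − 0.9397²) = 1/√0.1170 = 2.924; Δt_1 = 2.924 × 20.8 = 60.82 years.
Leg 2: γ = 3.97; Δt_2 = 3.970 × 44.3 = 175.9 years.
Leg 3: 8.99 years is already measured on Earth.
Total: 60.82 + 175.9 + 8.990 years.

Δt = 246 years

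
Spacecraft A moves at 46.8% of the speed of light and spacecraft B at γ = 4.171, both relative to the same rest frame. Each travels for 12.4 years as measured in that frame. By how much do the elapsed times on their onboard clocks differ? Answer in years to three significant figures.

|τ_A − τ_B| = 7.99 years

A: β = 0.468; γ = 1/√(1 − 0.468²) = 1/√0.7810 = 1.132; τ_A = 12.4/1.132 = 10.96 years.
B: γ = 4.171; τ_B = 12.4/4.171 = 2.973 years.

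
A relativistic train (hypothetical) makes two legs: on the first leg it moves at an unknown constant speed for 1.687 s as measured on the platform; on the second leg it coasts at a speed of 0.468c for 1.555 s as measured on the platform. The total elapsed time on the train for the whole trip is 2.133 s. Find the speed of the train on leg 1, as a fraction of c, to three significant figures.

Leg 1: speed unknown; τ_1 = 1.687/γ_1.
Leg 2: γ = 1/√(1 − 0.468²) = 1/√0.7810 = 1.132; τ_2 = 1.555/1.132 = 1.374 s.
Total proper time: τ_1 + 1.374 = 2.133, so τ_1 = 2.133 − 1.374 = 0.7588 s.
γ_1 = 1.687/0.7588 = 2.223; β = √(1 − 1/γ²) = √0.7977.

β = 0.893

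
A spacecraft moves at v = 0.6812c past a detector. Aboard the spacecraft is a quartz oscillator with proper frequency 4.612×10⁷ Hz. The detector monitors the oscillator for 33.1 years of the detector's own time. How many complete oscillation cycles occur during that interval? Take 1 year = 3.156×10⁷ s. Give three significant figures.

N = 3.53×10¹⁶

γ = 1/√(1 − 0.6812²) = 1/√0.5360 = 1.366
During 33.1 years of lab time, the oscillator's proper time advances by τ = Δt/γ = 33.1/1.366 = 24.23 years = 7.648×10⁸ s.
N = f × τ = 4.612×10⁷ × 7.648×10⁸ = 3.527×10¹⁶.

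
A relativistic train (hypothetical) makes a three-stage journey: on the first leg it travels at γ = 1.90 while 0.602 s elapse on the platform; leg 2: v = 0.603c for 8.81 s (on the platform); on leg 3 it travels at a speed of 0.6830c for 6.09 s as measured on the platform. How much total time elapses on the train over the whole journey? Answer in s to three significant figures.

τ = 11.8 s

Leg 1: γ = 1.90; τ_1 = 0.602/1.900 = 0.3168 s.
Leg 2: γ = 1/√(1 − 0.603²) = 1/√0.6364 = 1.254; τ_2 = 8.81/1.254 = 7.028 s.
Leg 3: γ = 1/√(1 − 0.6830²) = 1/√0.5335 = 1.369; τ_3 = 6.09/1.369 = 4.448 s.
Total: 0.3168 + 7.028 + 4.448 s.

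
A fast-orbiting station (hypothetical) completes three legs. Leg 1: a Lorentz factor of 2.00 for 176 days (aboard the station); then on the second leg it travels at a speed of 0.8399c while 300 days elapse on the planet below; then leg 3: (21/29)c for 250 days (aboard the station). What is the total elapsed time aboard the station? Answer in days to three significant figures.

τ = 589 days

Leg 1: 176 days is already measured aboard the station.
Leg 2: γ = 1/√(1 − 0.8399²) = 1/√0.2946 = 1.842; τ_2 = 300/1.842 = 162.8 days.
Leg 3: 250 days is already measured aboard the station.
Total: 176.0 + 162.8 + 250.0 days.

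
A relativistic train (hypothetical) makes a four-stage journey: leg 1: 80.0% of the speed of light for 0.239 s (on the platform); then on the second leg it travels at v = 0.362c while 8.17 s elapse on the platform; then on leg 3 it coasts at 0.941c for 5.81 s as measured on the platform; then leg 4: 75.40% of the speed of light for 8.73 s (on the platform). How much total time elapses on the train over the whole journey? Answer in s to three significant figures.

τ = 15.5 s

Leg 1: β = 0.800; γ = 1/√(1 − 0.800²) = 1/√0.3600 = 1.667; τ_1 = 0.239/1.667 = 0.1434 s.
Leg 2: γ = 1/√(1 − 0.362²) = 1/√0.8690 = 1.073; τ_2 = 8.17/1.073 = 7.616 s.
Leg 3: γ = 1/√(1 − 0.941²) = 1/√0.1145 = 2.955; τ_3 = 5.81/2.955 = 1.966 s.
Leg 4: β = 0.7540; γ = 1/√(1 − 0.7540²) = 1/√0.4315 = 1.522; τ_4 = 8.73/1.522 = 5.735 s.
Total: 0.1434 + 7.616 + 1.966 + 5.735 s.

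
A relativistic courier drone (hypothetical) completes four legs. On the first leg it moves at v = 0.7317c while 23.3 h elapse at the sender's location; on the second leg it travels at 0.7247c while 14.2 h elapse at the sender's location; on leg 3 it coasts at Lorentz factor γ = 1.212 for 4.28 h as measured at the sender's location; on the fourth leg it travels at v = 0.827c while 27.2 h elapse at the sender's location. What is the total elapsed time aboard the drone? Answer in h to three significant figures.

τ = 44.5 h

Leg 1: γ = 1/√(1 − 0.7317²) = 1/√0.4646 = 1.467; τ_1 = 23.3/1.467 = 15.88 h.
Leg 2: γ = 1/√(1 − 0.7247²) = 1/√0.4748 = 1.451; τ_2 = 14.2/1.451 = 9.785 h.
Leg 3: γ = 1.212; τ_3 = 4.28/1.212 = 3.531 h.
Leg 4: γ = 1/√(1 − 0.827²) = 1/√0.3161 = 1.779; τ_4 = 27.2/1.779 = 15.29 h.
Total: 15.88 + 9.785 + 3.531 + 15.29 h.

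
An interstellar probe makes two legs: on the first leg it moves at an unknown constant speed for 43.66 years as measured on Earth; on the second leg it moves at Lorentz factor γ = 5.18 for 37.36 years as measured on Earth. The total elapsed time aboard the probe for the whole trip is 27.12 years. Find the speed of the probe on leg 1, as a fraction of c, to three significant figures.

Leg 1: speed unknown; τ_1 = 43.66/γ_1.
Leg 2: γ = 5.18; τ_2 = 37.36/5.180 = 7.212 years.
Total proper time: τ_1 + 7.212 = 27.12, so τ_1 = 27.12 − 7.212 = 19.91 years.
γ_1 = 43.66/19.91 = 2.193; β = √(1 − 1/γ²) = √0.7921.

β = 0.890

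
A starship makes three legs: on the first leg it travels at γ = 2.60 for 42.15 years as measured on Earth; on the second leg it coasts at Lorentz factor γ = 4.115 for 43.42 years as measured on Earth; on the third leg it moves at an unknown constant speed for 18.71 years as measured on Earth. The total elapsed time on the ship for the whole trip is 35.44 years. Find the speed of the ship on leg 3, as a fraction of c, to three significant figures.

β = 0.886

Leg 1: γ = 2.60; τ_1 = 42.15/2.600 = 16.21 years.
Leg 2: γ = 4.115; τ_2 = 43.42/4.115 = 10.55 years.
Leg 3: speed unknown; τ_3 = 18.71/γ_3.
Total proper time: 16.21 + 10.55 + τ_3 = 35.44, so τ_3 = 35.44 − 26.76 = 8.677 years.
γ_3 = 18.71/8.677 = 2.156; β = √(1 − 1/γ²) = √0.7849.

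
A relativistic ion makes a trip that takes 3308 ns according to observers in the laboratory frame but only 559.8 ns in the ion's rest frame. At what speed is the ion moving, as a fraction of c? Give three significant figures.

v = 0.986c

The proper time is measured in the ion's rest frame (both events occur at the ion's location); Δt is measured in the laboratory frame. γ = Δt/τ = 3308/559.8 = 5.909.
β = √(1 − 1/γ²) = √(1 − 0.02864) = √0.9714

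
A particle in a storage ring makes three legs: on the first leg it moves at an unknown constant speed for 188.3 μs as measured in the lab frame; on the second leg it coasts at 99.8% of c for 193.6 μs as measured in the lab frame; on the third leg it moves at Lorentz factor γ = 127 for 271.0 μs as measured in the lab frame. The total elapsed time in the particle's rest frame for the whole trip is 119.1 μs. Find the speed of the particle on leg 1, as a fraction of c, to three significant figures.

β = 0.831

Leg 1: speed unknown; τ_1 = 188.3/γ_1.
Leg 2: β = 0.998; γ = 1/√(1 − 0.998²) = 1/√0.003996 = 15.82; τ_2 = 193.6/15.82 = 12.24 μs.
Leg 3: γ = 127; τ_3 = 271.0/127.0 = 2.134 μs.
Total proper time: τ_1 + 12.24 + 2.134 = 119.1, so τ_1 = 119.1 − 14.37 = 104.7 μs.
γ_1 = 188.3/104.7 = 1.798; β = √(1 − 1/γ²) = √0.6907.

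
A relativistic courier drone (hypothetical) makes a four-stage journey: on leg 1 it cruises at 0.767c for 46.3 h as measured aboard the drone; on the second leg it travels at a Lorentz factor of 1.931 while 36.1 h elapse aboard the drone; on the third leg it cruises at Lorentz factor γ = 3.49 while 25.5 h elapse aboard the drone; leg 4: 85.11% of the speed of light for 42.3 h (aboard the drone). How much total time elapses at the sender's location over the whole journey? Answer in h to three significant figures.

Leg 1: γ = 1/√(1 − 0.767²) = 1/√0.4117 = 1.558; Δt_1 = 1.558 × 46.3 = 72.16 h.
Leg 2: γ = 1.931; Δt_2 = 1.931 × 36.1 = 69.71 h.
Leg 3: γ = 3.49; Δt_3 = 3.490 × 25.5 = 89.00 h.
Leg 4: β = 0.8511; γ = 1/√(1 − 0.8511²) = 1/√0.2756 = 1.905; Δt_4 = 1.905 × 42.3 = 80.57 h.
Total: 72.16 + 69.71 + 89.00 + 80.57 h.

Δt = 311 h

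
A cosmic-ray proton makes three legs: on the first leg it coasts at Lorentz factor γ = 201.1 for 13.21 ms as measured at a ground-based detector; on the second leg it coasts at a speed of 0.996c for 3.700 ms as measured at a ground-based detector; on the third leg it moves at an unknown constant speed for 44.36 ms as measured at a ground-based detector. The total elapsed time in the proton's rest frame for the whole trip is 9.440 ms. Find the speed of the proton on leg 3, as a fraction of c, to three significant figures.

β = 0.979

Leg 1: γ = 201.1; τ_1 = 13.21/201.1 = 0.06569 ms.
Leg 2: γ = 1/√(1 − 0.996²) = 1/√0.007984 = 11.19; τ_2 = 3.700/11.19 = 0.3306 ms.
Leg 3: speed unknown; τ_3 = 44.36/γ_3.
Total proper time: 0.06569 + 0.3306 + τ_3 = 9.440, so τ_3 = 9.440 − 0.3963 = 9.044 ms.
γ_3 = 44.36/9.044 = 4.905; β = √(1 − 1/γ²) = √0.9584.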